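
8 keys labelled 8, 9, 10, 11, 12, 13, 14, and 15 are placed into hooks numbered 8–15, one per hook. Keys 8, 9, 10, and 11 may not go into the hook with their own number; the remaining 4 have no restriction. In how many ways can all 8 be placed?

24024

Let Aᵢ (for 8 ≤ i ≤ 11) be the placements that put key i in its forbidden hook. Any j of these fix j positions, leaving (8−j)! ways to fill the rest, and there are C(4,j) ways to pick which j.
By inclusion–exclusion, the number of valid placements is Σ_{j=0}^{4} (−1)^j C(4,j)·(8−j)!.
Computing: 40320 − 20160 + 4320 − 480 + 24 = 24024.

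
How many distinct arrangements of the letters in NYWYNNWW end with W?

Fix W in the last position and arrange the remaining 7 letters.
Those 7 letters have N appearing 3 times, W appearing twice, and Y appearing twice, giving (7)!/(3!·2!·2!) = 210.

210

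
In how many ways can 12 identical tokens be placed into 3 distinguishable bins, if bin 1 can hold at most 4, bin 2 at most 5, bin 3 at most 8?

Ignoring the caps, the number of non-negative solutions to x_1+…+x_3 = 12 is C(14,2) = 91.
Subtract solutions that violate a single cap (substitute x_i' = x_i − (cap_i+1)): x_1 ≥ 5 gives C(9,2) = 36; x_2 ≥ 6 gives C(8,2) = 28; x_3 ≥ 9 gives C(5,2) = 10. Together 74.
Add back pairs where two caps are both exceeded: 3 + 0 + 0 = 3.
By inclusion–exclusion the count is 91 − 74 + 3 = 20.

20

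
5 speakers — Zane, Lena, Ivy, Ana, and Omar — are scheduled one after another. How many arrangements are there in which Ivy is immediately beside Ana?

48

Place the 3 others and the Ivy-Ana pair as 4 objects in a line; the pair has 2 internal arrangements.
That gives 2 × 4! = 2 × 24 = 48.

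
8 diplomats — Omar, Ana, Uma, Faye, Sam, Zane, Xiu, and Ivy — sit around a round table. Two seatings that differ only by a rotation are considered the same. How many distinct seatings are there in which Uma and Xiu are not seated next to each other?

3600

Without the restriction there are (7)! = 5040 seatings.
Those with Uma next to Xiu: fuse the pair into one unit and seat 7 units around a circle — 2·(6)! = 1440.
Subtracting, 5040 − 1440 = 3600.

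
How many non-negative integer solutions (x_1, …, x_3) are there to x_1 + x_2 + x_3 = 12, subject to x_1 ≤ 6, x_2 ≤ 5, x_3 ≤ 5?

By stars and bars, unrestricted non-negative solutions to x_1+…+x_3 = 12 number C(12+2,2) = 91.
Subtract solutions that violate a single cap (substitute x_i' = x_i − (cap_i+1)): x_1 ≥ 7 gives C(7,2) = 21; x_2 ≥ 6 gives C(8,2) = 28; x_3 ≥ 6 gives C(8,2) = 28. Together 77.
Add back pairs where two caps are both exceeded: 0 + 0 + 1 = 1.
By inclusion–exclusion the count is 91 − 77 + 1 = 15.

15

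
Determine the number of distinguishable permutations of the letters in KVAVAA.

Letter multiplicities in KVAVAA: A×3, K×1, V×2.
The number of distinct arrangements is 6!/(3!·2!) = 720/12 = 60.

60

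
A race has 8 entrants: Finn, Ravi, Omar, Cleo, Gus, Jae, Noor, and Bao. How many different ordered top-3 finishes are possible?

This is an ordered selection of 3 from 8: P(8,3).
That gives 8 × 7 × 6 = 336.

336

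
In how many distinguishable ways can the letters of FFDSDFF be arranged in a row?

FFDSDFF has 7 letters with D appearing twice and F appearing 4 times.
The number of distinct arrangements is 7!/(4!·2!) = 5040/48 = 105.

105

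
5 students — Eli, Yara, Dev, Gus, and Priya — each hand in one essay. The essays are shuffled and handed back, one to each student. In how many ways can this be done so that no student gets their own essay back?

44

Count assignments avoiding every fixed point. For any j of the 5 students fixed to their own essay, the other 5−j can be arranged in (5−j)! ways.
By inclusion–exclusion this is Σ_{j=0}^{5} (−1)^j C(5,j)·(5−j)!.
Computing: 120 − 120 + 60 − 20 + 5 − 1 = 44.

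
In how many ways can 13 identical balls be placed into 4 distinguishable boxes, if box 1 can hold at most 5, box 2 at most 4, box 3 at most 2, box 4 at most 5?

19

By stars and bars, unrestricted non-negative solutions to x_1+…+x_4 = 13 number C(13+3,3) = 560.
Subtract solutions that violate a single cap (substitute x_i' = x_i − (cap_i+1)): x_1 ≥ 6 gives C(10,3) = 120; x_2 ≥ 5 gives C(11,3) = 165; x_3 ≥ 3 gives C(13,3) = 286; x_4 ≥ 6 gives C(10,3) = 120. Together 691.
Add back pairs where two caps are both exceeded: 10 + 35 + 4 + 56 + 10 + 35 = 150.
By inclusion–exclusion the count is 560 − 691 + 150 = 19.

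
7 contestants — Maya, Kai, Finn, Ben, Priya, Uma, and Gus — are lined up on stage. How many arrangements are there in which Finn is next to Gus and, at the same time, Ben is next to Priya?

Treat {Finn,Gus} as one block (2 orders) and {Ben,Priya} as another (2 orders).
That leaves 5 units to arrange: 2 × 2 × 5! = 4 × 120 = 480.

480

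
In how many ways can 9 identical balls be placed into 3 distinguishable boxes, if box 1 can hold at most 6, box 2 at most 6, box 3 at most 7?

40

Without the upper bounds there are C(11,2) = 55 ways to split 9 among 3 boxes.
Subtract solutions that violate a single cap (substitute x_i' = x_i − (cap_i+1)): x_1 ≥ 7 gives C(4,2) = 6; x_2 ≥ 7 gives C(4,2) = 6; x_3 ≥ 8 gives C(3,2) = 3. Together 15.
No two caps can be exceeded simultaneously, so the pair terms are all 0.
By inclusion–exclusion the count is 55 − 15 + 0 = 40.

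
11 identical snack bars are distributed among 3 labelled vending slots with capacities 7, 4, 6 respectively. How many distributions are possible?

25

By stars and bars, unrestricted non-negative solutions to x_1+…+x_3 = 11 number C(11+2,2) = 78.
Subtract solutions that violate a single cap (substitute x_i' = x_i − (cap_i+1)): x_1 ≥ 8 gives C(5,2) = 10; x_2 ≥ 5 gives C(8,2) = 28; x_3 ≥ 7 gives C(6,2) = 15. Together 53.
No two caps can be exceeded simultaneously, so the pair terms are all 0.
By inclusion–exclusion the count is 78 − 53 + 0 = 25.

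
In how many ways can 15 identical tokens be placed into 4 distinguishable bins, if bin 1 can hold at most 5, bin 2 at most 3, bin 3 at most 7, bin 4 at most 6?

73

Ignoring the caps, the number of non-negative solutions to x_1+…+x_4 = 15 is C(18,3) = 816.
Subtract solutions that violate a single cap (substitute x_i' = x_i − (cap_i+1)): x_1 ≥ 6 gives C(12,3) = 220; x_2 ≥ 4 gives C(14,3) = 364; x_3 ≥ 8 gives C(10,3) = 120; x_4 ≥ 7 gives C(11,3) = 165. Together 869.
Add back pairs where two caps are both exceeded: 56 + 4 + 10 + 20 + 35 + 1 = 126.
By inclusion–exclusion the count is 816 − 869 + 126 = 73.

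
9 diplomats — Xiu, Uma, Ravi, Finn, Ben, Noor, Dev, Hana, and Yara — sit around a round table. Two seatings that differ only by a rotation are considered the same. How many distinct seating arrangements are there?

40320

Fix one person's seat to break rotational symmetry; the remaining 8 people can be arranged in (8)! = 40320 ways.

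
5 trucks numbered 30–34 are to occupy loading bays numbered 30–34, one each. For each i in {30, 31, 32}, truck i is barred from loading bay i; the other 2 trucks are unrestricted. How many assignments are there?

Let Aᵢ (for i ∈ {30, 31, 32}) be the placements that put truck i in its forbidden loading bay. Any j of these fix j positions, leaving (5−j)! ways to fill the rest, and there are C(3,j) ways to pick which j.
By inclusion–exclusion, the number of valid placements is Σ_{j=0}^{3} (−1)^j C(3,j)·(5−j)!.
Computing: 120 − 72 + 18 − 2 = 64.

64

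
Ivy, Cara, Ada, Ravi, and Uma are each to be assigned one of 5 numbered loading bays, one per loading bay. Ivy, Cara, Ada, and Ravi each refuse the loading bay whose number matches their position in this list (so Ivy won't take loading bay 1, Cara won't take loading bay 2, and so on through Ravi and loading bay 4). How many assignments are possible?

53

Let Aᵢ (for 1 ≤ i ≤ 4) be the placements that put person i in their forbidden loading bay. Any j of these fix j positions, leaving (5−j)! ways to fill the rest, and there are C(4,j) ways to pick which j.
By inclusion–exclusion, the number of valid placements is Σ_{j=0}^{4} (−1)^j C(4,j)·(5−j)!.
Computing: 120 − 96 + 36 − 8 + 1 = 53.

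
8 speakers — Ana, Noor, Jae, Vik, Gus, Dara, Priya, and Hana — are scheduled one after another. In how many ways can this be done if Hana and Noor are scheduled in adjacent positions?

10080

Place the 6 others and the Hana-Noor pair as 7 objects in a line; the pair has 2 internal arrangements.
So the count is 2·(7)! = 10080.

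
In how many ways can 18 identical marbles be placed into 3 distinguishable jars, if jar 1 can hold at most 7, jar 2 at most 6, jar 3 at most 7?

6

Ignoring the caps, the number of non-negative solutions to x_1+…+x_3 = 18 is C(20,2) = 190.
Subtract solutions that violate a single cap (substitute x_i' = x_i − (cap_i+1)): x_1 ≥ 8 gives C(12,2) = 66; x_2 ≥ 7 gives C(13,2) = 78; x_3 ≥ 8 gives C(12,2) = 66. Together 210.
Add back pairs where two caps are both exceeded: 10 + 6 + 10 = 26.
By inclusion–exclusion the count is 190 − 210 + 26 = 6.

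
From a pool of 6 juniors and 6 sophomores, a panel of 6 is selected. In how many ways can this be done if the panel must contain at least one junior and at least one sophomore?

922

Total 6-person selections from all 12: C(12,6) = 924.
Selections missing a whole group: no juniors → C(6,6) = 1; no sophomores → C(6,6) = 1.
Both groups omitted at once is impossible, so 924 − 2 = 922.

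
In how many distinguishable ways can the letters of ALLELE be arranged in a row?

60

ALLELE has 6 letters with E appearing twice and L appearing 3 times.
The number of distinct arrangements is 6!/(3!·2!) = 720/12 = 60.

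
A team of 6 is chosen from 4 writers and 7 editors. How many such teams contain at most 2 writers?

301

Split by how many writers are chosen (0 through 2).
Sum: C(4,0)·C(7,6) + C(4,1)·C(7,5) + C(4,2)·C(7,4) = 7 + 84 + 210 = 301.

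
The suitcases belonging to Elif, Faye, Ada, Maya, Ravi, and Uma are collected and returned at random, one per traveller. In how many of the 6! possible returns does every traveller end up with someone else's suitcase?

265

Let Aᵢ be the assignments in which traveller i gets their own suitcase. We want the size of the complement of A₁∪…∪A_6.
By inclusion–exclusion this is Σ_{j=0}^{6} (−1)^j C(6,j)·(6−j)!.
Computing: 720 − 720 + 360 − 120 + 30 − 6 + 1 = 265.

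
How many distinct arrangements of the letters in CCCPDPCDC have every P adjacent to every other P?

Treat the 2 copies of P as a single block. The multiset to arrange is then {PP, C, C, C, C, C, D, D}, 8 items in all.
That gives (8)!/(5!·2!) = 168 arrangements.

168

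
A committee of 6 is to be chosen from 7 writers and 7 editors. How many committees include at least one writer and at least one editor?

Unrestricted: C(14,6) = 3003 ways to pick any 6 of the 14.
Selections missing a whole group: no writers → C(7,6) = 7; no editors → C(7,6) = 7.
Both groups omitted at once is impossible, so 3003 − 14 = 2989.

2989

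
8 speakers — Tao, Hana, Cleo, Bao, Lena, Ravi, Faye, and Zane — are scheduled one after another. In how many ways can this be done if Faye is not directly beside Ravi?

There are 8! = 40320 arrangements in all. If Faye and Ravi are adjacent, merging them into one block gives 2·(7)! = 10080 arrangements.
So 40320 − 10080 = 30240 arrangements keep them apart.

30240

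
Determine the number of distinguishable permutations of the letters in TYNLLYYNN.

The 9 letters of TYNLLYYNN have repeats: L appearing twice, N appearing 3 times, and Y appearing 3 times.
So there are 9! / (3!·3!·2!) = 5040 distinguishable arrangements.

5040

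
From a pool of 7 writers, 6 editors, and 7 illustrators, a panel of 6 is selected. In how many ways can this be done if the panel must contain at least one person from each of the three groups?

With no constraint there are C(20,6) = 38760 possible selections.
Selections missing a whole group: no writers → C(13,6) = 1716; no editors → C(14,6) = 3003; no illustrators → C(13,6) = 1716.
Add back selections omitting two groups (i.e. drawn from a single group): C(7,6) + C(6,6) + C(7,6) = 15.
By inclusion–exclusion: 38760 − 6435 + 15 = 32340.

32340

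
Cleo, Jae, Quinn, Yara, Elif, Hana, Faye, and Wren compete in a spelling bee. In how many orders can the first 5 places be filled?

6720

There are 8 choices for 1st place, 7 for 2nd, and so on down to 4 for position 5.
That gives 8 × 7 × 6 × 5 × 4 = 6720.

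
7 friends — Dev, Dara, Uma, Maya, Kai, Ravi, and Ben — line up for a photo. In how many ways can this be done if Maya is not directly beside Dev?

3600

There are 7! = 5040 arrangements in all. If Maya and Dev are adjacent, merging them into one block gives 2·(6)! = 1440 arrangements.
Complementary counting: 5040 − 1440 = 3600.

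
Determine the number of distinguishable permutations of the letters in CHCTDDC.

The 7 letters of CHCTDDC have repeats: C appearing 3 times and D appearing twice.
So there are 7! / (3!·2!) = 420 distinguishable arrangements.

420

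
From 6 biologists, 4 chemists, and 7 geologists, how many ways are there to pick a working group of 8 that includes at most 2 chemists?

18447

Split by how many chemists are chosen (0 through 2).
Sum: C(4,0)·C(13,8) + C(4,1)·C(13,7) + C(4,2)·C(13,6) = 1287 + 6864 + 10296 = 18447.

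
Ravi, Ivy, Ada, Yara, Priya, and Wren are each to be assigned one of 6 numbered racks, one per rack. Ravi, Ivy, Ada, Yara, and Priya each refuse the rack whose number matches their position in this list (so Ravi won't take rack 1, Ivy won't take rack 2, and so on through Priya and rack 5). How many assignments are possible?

309

Let Aᵢ (for 1 ≤ i ≤ 5) be the placements that put person i in their forbidden rack. Any j of these fix j positions, leaving (6−j)! ways to fill the rest, and there are C(5,j) ways to pick which j.
By inclusion–exclusion, the number of valid placements is Σ_{j=0}^{5} (−1)^j C(5,j)·(6−j)!.
Computing: 720 − 600 + 240 − 60 + 10 − 1 = 309.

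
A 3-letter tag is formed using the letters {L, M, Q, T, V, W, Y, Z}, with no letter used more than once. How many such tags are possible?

Choose and order 3 of the 8 symbols: the first letter has 8 options, the next 7, then 6.
That product is 8 × 7 × 6 = 336.

336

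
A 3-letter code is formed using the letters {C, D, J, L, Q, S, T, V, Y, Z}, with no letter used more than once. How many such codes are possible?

With no repetition, fill the 3 letters in order: 10 choices, then 9, down to 8.
That product is 10 × 9 × 8 = 720.

720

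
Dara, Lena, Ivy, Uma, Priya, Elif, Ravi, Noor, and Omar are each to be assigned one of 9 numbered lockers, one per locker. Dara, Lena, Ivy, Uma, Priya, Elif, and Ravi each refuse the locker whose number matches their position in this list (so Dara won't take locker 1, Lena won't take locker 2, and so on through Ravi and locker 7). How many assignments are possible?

Let Aᵢ (for 1 ≤ i ≤ 7) be the placements that put person i in their forbidden locker. Any j of these fix j positions, leaving (9−j)! ways to fill the rest, and there are C(7,j) ways to pick which j.
By inclusion–exclusion, the number of valid placements is Σ_{j=0}^{7} (−1)^j C(7,j)·(9−j)!.
Computing: 362880 − 282240 + 105840 − 25200 + 4200 − 504 + 42 − 2 = 165016.

165016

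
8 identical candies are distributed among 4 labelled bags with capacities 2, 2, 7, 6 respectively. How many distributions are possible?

By stars and bars, unrestricted non-negative solutions to x_1+…+x_4 = 8 number C(8+3,3) = 165.
Subtract solutions that violate a single cap (substitute x_i' = x_i − (cap_i+1)): x_1 ≥ 3 gives C(8,3) = 56; x_2 ≥ 3 gives C(8,3) = 56; x_3 ≥ 8 gives C(3,3) = 1; x_4 ≥ 7 gives C(4,3) = 4. Together 117.
Add back pairs where two caps are both exceeded: 10 + 0 + 0 + 0 + 0 + 0 = 10.
By inclusion–exclusion the count is 165 − 117 + 10 = 58.

58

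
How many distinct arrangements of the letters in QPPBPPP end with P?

30

Fix P in the last position and arrange the remaining 6 letters.
Those 6 letters have P appearing 4 times, giving (6)!/(4!) = 30.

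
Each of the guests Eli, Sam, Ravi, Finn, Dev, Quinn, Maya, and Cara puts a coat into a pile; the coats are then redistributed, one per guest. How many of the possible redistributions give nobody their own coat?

14833

Let Aᵢ be the assignments in which guest i gets their own coat. We want the size of the complement of A₁∪…∪A_8.
By inclusion–exclusion this is Σ_{j=0}^{8} (−1)^j C(8,j)·(8−j)!.
Computing: 40320 − 40320 + 20160 − 6720 + 1680 − 336 + 56 − 8 + 1 = 14833.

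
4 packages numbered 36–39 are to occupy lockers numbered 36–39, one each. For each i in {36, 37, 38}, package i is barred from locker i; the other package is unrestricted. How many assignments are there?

Let Aᵢ (for i ∈ {36, 37, 38}) be the placements that put package i in its forbidden locker. Any j of these fix j positions, leaving (4−j)! ways to fill the rest, and there are C(3,j) ways to pick which j.
By inclusion–exclusion, the number of valid placements is Σ_{j=0}^{3} (−1)^j C(3,j)·(4−j)!.
Computing: 24 − 18 + 6 − 1 = 11.

11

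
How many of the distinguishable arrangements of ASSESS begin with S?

With the first slot taken by S, it remains to arrange the other 5 letters (ASESS).
Those 5 letters have S appearing 3 times, giving (5)!/(3!) = 20.

20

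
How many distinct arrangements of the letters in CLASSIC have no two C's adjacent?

900

Total arrangements of CLASSIC: 7!/(2!·2!) = 1260.
If the two C's are adjacent, glue them into one block, leaving 6 items to arrange: (6)!/(2!) = 360 ways.
Hence 1260 − 360 = 900.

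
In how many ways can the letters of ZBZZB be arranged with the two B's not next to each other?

6

Total arrangements of ZBZZB: 5!/(3!·2!) = 10.
If the two B's are adjacent, glue them into one block, leaving 4 items to arrange: (4)!/(3!) = 4 ways.
Subtracting, 10 − 4 = 6 arrangements keep the B's apart.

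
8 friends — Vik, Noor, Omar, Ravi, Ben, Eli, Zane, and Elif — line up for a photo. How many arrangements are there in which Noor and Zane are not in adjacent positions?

30240

There are 8! = 40320 arrangements in all. If Noor and Zane are adjacent, merging them into one block gives 2·(7)! = 10080 arrangements.
So 40320 − 10080 = 30240 arrangements keep them apart.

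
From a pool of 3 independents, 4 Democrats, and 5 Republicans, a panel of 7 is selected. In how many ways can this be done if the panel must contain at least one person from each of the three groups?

With no constraint there are C(12,7) = 792 possible selections.
Selections missing a whole group: no independents → C(9,7) = 36; no Democrats → C(8,7) = 8; no Republicans → C(7,7) = 1.
Add back selections omitting two groups (i.e. drawn from a single group): C(3,7) + C(4,7) + C(5,7) = 0.
By inclusion–exclusion: 792 − 45 + 0 = 747.

747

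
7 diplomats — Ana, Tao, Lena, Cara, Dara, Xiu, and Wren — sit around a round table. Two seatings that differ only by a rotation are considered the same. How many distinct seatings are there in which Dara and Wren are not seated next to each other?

Without the restriction there are (6)! = 720 seatings.
Seatings with Dara beside Wren: treat them as a block with 2 internal orders, giving 2 × (5)! = 240.
Subtracting, 720 − 240 = 480.

480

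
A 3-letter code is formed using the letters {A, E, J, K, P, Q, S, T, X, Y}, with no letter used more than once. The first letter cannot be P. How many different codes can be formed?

648

The first letter has 10−1 = 9 choices (anything except P).
The remaining 2 letters are filled from the other 9 symbols without repetition: 9 × 8 = 72.
Total: 9 × 72 = 648.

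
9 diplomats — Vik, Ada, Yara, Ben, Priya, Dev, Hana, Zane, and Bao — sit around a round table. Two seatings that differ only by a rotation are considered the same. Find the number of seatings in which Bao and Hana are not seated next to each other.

30240

All circular seatings of 9 people number (8)! = 40320.
Seatings with Bao beside Hana: treat them as a block with 2 internal orders, giving 2 × (7)! = 10080.
Subtracting, 40320 − 10080 = 30240.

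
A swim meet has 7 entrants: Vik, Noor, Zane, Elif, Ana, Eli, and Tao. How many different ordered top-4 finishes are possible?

This is an ordered selection of 4 from 7: P(7,4).
That gives 7 × 6 × 5 × 4 = 840.

840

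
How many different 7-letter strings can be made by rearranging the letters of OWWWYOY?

The 7 letters of OWWWYOY have repeats: O appearing twice, W appearing 3 times, and Y appearing twice.
So there are 7! / (3!·2!·2!) = 210 distinguishable arrangements.

210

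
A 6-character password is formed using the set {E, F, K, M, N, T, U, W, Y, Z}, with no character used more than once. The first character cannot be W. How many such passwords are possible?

The first character has 10−1 = 9 choices (anything except W).
The remaining 5 characters are filled from the other 9 symbols without repetition: 9 × 8 × 7 × 6 × 5 = 15120.
Total: 9 × 15120 = 136080.

136080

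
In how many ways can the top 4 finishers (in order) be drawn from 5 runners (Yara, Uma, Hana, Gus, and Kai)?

There are 5 choices for 1st place, 4 for 2nd, and so on down to 2 for position 4.
That gives 5 × 4 × 3 × 2 = 120.

120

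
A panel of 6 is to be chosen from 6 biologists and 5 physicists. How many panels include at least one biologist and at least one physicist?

461

Unrestricted: C(11,6) = 462 ways to pick any 6 of the 11.
Selections missing a whole group: no biologists → C(5,6) = 0; no physicists → C(6,6) = 1.
Both groups omitted at once is impossible, so 462 − 1 = 461.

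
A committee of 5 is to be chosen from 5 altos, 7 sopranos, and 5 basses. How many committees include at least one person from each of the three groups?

4375

With no constraint there are C(17,5) = 6188 possible selections.
Subtract selections that omit an entire group: no altos → C(12,5) = 792; no sopranos → C(10,5) = 252; no basses → C(12,5) = 792.
Add back selections omitting two groups (i.e. drawn from a single group): C(5,5) + C(7,5) + C(5,5) = 23.
By inclusion–exclusion: 6188 − 1836 + 23 = 4375.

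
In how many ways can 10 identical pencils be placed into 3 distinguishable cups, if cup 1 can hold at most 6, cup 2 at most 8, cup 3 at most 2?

18

By stars and bars, unrestricted non-negative solutions to x_1+…+x_3 = 10 number C(10+2,2) = 66.
Subtract solutions that violate a single cap (substitute x_i' = x_i − (cap_i+1)): x_1 ≥ 7 gives C(5,2) = 10; x_2 ≥ 9 gives C(3,2) = 3; x_3 ≥ 3 gives C(9,2) = 36. Together 49.
Add back pairs where two caps are both exceeded: 0 + 1 + 0 = 1.
By inclusion–exclusion the count is 66 − 49 + 1 = 18.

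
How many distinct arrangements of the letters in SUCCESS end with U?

60

With the last slot taken by U, it remains to arrange the other 6 letters (SCCESS).
Those 6 letters have C appearing twice and S appearing 3 times, giving (6)!/(3!·2!) = 60.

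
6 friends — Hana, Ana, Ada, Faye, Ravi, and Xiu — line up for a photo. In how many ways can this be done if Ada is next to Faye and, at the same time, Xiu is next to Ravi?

Treat {Ada,Faye} as one block (2 orders) and {Xiu,Ravi} as another (2 orders).
That leaves 4 units to arrange: 2 × 2 × 4! = 4 × 24 = 96.

96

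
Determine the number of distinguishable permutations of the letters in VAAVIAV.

The 7 letters of VAAVIAV have repeats: A appearing 3 times and V appearing 3 times.
So there are 7! / (3!·3!) = 140 distinguishable arrangements.

140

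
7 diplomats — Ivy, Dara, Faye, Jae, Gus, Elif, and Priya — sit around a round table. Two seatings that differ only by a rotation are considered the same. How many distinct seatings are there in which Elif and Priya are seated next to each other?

240

Glue Elif and Priya into a block (2 internal orders). Seating 6 units around a circle gives (5)! arrangements.
So 2 × (5)! = 2 × 120 = 240.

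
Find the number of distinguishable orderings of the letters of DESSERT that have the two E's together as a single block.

360

Treat the 2 copies of E as a single block. The multiset to arrange is then {EE, D, R, S, S, T}, 6 items in all.
That gives (6)!/(2!) = 360 arrangements.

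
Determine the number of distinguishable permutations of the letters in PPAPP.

PPAPP has 5 letters with P appearing 4 times.
Dividing 5! = 120 by 4! = 24 for the repeated letters gives 5.

5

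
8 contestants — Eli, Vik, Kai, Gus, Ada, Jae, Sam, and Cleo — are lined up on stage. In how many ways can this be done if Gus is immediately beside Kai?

Place the 6 others and the Gus-Kai pair as 7 objects in a line; the pair has 2 internal arrangements.
So the count is 2·(7)! = 10080.

10080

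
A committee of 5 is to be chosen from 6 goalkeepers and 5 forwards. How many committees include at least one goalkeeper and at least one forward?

Total 5-person selections from all 11: C(11,5) = 462.
Subtract selections that omit an entire group: no goalkeepers → C(5,5) = 1; no forwards → C(6,5) = 6.
Both groups omitted at once is impossible, so 462 − 7 = 455.

455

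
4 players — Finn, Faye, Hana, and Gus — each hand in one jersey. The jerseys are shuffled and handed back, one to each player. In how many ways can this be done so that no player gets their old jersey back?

Count assignments avoiding every fixed point. For any j of the 4 players fixed to their old jersey, the other 4−j can be arranged in (4−j)! ways.
By inclusion–exclusion this is Σ_{j=0}^{4} (−1)^j C(4,j)·(4−j)!.
Computing: 24 − 24 + 12 − 4 + 1 = 9.

9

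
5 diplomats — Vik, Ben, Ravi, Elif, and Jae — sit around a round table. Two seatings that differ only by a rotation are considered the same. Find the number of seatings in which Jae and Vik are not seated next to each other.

12

All circular seatings of 5 people number (4)! = 24.
Those with Jae next to Vik: fuse the pair into one unit and seat 4 units around a circle — 2·(3)! = 12.
Subtracting, 24 − 12 = 12.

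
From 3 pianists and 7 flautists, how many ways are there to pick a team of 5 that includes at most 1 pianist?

Split by how many pianists are chosen (0 through 1).
Sum: C(3,0)·C(7,5) + C(3,1)·C(7,4) = 21 + 105 = 126.

126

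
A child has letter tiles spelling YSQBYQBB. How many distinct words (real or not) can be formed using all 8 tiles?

1680

YSQBYQBB has 8 letters with B appearing 3 times, Q appearing twice, and Y appearing twice.
So there are 8! / (3!·2!·2!) = 1680 distinguishable arrangements.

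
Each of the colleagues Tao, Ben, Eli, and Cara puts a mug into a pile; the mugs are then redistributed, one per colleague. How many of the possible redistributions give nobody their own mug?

9

Count assignments avoiding every fixed point. For any j of the 4 colleagues fixed to their own mug, the other 4−j can be arranged in (4−j)! ways.
By inclusion–exclusion this is Σ_{j=0}^{4} (−1)^j C(4,j)·(4−j)!.
Computing: 24 − 24 + 12 − 4 + 1 = 9.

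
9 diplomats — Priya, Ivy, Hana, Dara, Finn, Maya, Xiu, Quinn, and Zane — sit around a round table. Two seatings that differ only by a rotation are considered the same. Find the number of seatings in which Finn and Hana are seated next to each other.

10080

Treat {Finn, Hana} as one unit (2 internal orders) and seat the resulting 8 units around the table: (7)! circular arrangements.
So 2 × (7)! = 2 × 5040 = 10080.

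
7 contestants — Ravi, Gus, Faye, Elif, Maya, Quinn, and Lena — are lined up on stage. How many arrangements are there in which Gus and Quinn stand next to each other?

1440

Place the 5 others and the Gus-Quinn pair as 6 objects in a line; the pair has 2 internal arrangements.
That gives 2 × 6! = 2 × 720 = 1440.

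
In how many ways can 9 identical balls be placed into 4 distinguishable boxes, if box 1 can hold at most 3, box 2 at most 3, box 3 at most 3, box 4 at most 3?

20

Ignoring the caps, the number of non-negative solutions to x_1+…+x_4 = 9 is C(12,3) = 220.
Subtract solutions that violate a single cap (substitute x_i' = x_i − (cap_i+1)): x_1 ≥ 4 gives C(8,3) = 56; x_2 ≥ 4 gives C(8,3) = 56; x_3 ≥ 4 gives C(8,3) = 56; x_4 ≥ 4 gives C(8,3) = 56. Together 224.
Add back pairs where two caps are both exceeded: 4 + 4 + 4 + 4 + 4 + 4 = 24.
By inclusion–exclusion the count is 220 − 224 + 24 = 20.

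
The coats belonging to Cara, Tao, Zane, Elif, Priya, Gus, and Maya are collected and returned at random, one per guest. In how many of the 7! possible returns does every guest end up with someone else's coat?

1854

This is the derangement count D_7: permutations of 7 items with no fixed point.
By inclusion–exclusion this is Σ_{j=0}^{7} (−1)^j C(7,j)·(7−j)!.
Computing: 5040 − 5040 + 2520 − 840 + 210 − 42 + 7 − 1 = 1854.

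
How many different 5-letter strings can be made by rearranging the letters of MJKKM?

30

The 5 letters of MJKKM have repeats: K appearing twice and M appearing twice.
So there are 5! / (2!·2!) = 30 distinguishable arrangements.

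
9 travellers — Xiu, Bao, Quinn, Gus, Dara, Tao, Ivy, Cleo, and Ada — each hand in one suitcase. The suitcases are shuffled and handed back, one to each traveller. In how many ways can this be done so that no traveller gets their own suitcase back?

133496

Count assignments avoiding every fixed point. For any j of the 9 travellers fixed to their own suitcase, the other 9−j can be arranged in (9−j)! ways.
By inclusion–exclusion this is Σ_{j=0}^{9} (−1)^j C(9,j)·(9−j)!.
Computing: 362880 − 362880 + 181440 − 60480 + 15120 − 3024 + 504 − 72 + 9 − 1 = 133496.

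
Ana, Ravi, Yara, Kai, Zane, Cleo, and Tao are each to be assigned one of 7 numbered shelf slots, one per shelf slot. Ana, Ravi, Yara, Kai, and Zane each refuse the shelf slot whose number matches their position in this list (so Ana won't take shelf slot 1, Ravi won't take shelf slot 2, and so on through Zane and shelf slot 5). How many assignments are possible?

Let Aᵢ (for 1 ≤ i ≤ 5) be the placements that put person i in their forbidden shelf slot. Any j of these fix j positions, leaving (7−j)! ways to fill the rest, and there are C(5,j) ways to pick which j.
By inclusion–exclusion, the number of valid placements is Σ_{j=0}^{5} (−1)^j C(5,j)·(7−j)!.
Computing: 5040 − 3600 + 1200 − 240 + 30 − 2 = 2428.

2428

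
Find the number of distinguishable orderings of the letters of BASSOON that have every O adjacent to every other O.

Treat the 2 copies of O as a single block. The multiset to arrange is then {OO, A, B, N, S, S}, 6 items in all.
That gives (6)!/(2!) = 360 arrangements.

360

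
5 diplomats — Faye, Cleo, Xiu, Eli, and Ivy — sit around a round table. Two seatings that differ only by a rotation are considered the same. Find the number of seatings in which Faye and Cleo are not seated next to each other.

12

Without the restriction there are (4)! = 24 seatings.
Those with Faye next to Cleo: fuse the pair into one unit and seat 4 units around a circle — 2·(3)! = 12.
Subtracting, 24 − 12 = 12.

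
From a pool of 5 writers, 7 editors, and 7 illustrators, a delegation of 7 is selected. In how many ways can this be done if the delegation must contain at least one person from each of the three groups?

45374

Total 7-person selections from all 19: C(19,7) = 50388.
Subtract selections that omit an entire group: no writers → C(14,7) = 3432; no editors → C(12,7) = 792; no illustrators → C(12,7) = 792.
Add back selections omitting two groups (i.e. drawn from a single group): C(5,7) + C(7,7) + C(7,7) = 2.
By inclusion–exclusion: 50388 − 5016 + 2 = 45374.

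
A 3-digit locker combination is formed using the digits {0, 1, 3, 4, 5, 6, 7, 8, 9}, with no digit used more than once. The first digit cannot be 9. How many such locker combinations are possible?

448

The first digit has 9−1 = 8 choices (anything except 9).
The remaining 2 digits are filled from the other 8 symbols without repetition: 8 × 7 = 56.
Total: 8 × 56 = 448.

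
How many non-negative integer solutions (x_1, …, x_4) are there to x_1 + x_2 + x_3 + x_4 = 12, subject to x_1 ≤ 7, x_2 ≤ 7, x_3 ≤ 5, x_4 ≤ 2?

Ignoring the caps, the number of non-negative solutions to x_1+…+x_4 = 12 is C(15,3) = 455.
Subtract solutions that violate a single cap (substitute x_i' = x_i − (cap_i+1)): x_1 ≥ 8 gives C(7,3) = 35; x_2 ≥ 8 gives C(7,3) = 35; x_3 ≥ 6 gives C(9,3) = 84; x_4 ≥ 3 gives C(12,3) = 220. Together 374.
Add back pairs where two caps are both exceeded: 0 + 0 + 4 + 0 + 4 + 20 = 28.
By inclusion–exclusion the count is 455 − 374 + 28 = 109.

109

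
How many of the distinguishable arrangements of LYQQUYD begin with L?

180

Fix L in the first position and arrange the remaining 6 letters.
Those 6 letters have Q appearing twice and Y appearing twice, giving (6)!/(2!·2!) = 180.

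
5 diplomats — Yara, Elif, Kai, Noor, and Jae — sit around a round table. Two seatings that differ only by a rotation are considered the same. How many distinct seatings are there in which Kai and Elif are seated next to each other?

12

Treat {Kai, Elif} as one unit (2 internal orders) and seat the resulting 4 units around the table: (3)! circular arrangements.
So 2 × (3)! = 2 × 6 = 12.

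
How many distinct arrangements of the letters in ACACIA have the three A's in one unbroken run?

Treat the 3 copies of A as a single block. The multiset to arrange is then {AAA, C, C, I}, 4 items in all.
That gives (4)!/(2!) = 12 arrangements.

12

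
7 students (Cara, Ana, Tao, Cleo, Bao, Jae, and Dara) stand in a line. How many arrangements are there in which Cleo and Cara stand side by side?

1440

Glue Cleo and Cara into one block (2 internal orders), leaving 6 units to arrange in a row.
That gives 2 × 6! = 2 × 720 = 1440.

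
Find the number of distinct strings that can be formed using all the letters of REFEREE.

The 7 letters of REFEREE have repeats: E appearing 4 times and R appearing twice.
The number of distinct arrangements is 7!/(4!·2!) = 5040/48 = 105.

105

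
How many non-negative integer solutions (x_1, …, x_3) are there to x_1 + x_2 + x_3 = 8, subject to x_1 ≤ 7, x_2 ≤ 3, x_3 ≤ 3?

15

By stars and bars, unrestricted non-negative solutions to x_1+…+x_3 = 8 number C(8+2,2) = 45.
Subtract solutions that violate a single cap (substitute x_i' = x_i − (cap_i+1)): x_1 ≥ 8 gives C(2,2) = 1; x_2 ≥ 4 gives C(6,2) = 15; x_3 ≥ 4 gives C(6,2) = 15. Together 31.
Add back pairs where two caps are both exceeded: 0 + 0 + 1 = 1.
By inclusion–exclusion the count is 45 − 31 + 1 = 15.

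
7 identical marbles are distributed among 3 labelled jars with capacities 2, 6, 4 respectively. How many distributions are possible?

14

Without the upper bounds there are C(9,2) = 36 ways to split 7 among 3 jars.
Subtract solutions that violate a single cap (substitute x_i' = x_i − (cap_i+1)): x_1 ≥ 3 gives C(6,2) = 15; x_2 ≥ 7 gives C(2,2) = 1; x_3 ≥ 5 gives C(4,2) = 6. Together 22.
No two caps can be exceeded simultaneously, so the pair terms are all 0.
By inclusion–exclusion the count is 36 − 22 + 0 = 14.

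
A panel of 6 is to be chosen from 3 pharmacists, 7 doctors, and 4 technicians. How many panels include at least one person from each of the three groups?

Total 6-person selections from all 14: C(14,6) = 3003.
Subtract selections that omit an entire group: no pharmacists → C(11,6) = 462; no doctors → C(7,6) = 7; no technicians → C(10,6) = 210.
Add back selections omitting two groups (i.e. drawn from a single group): C(3,6) + C(7,6) + C(4,6) = 7.
By inclusion–exclusion: 3003 − 679 + 7 = 2331.

2331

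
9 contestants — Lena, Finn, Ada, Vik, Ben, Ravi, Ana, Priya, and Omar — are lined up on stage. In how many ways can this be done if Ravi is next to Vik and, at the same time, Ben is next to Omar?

Treat {Ravi,Vik} as one block (2 orders) and {Ben,Omar} as another (2 orders).
That leaves 7 units to arrange: 2 × 2 × 7! = 4 × 5040 = 20160.

20160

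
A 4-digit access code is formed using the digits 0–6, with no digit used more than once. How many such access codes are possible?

This is a permutation of 4 out of 7: P(7,4) = 7!/3!.
7 × 6 × 5 × 4 = 840.

840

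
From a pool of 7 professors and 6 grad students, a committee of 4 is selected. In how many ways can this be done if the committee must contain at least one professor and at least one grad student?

With no constraint there are C(13,4) = 715 possible selections.
Subtract selections that omit an entire group: no professors → C(6,4) = 15; no grad students → C(7,4) = 35.
Both groups omitted at once is impossible, so 715 − 50 = 665.

665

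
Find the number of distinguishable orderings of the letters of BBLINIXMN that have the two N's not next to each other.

35280

Total arrangements of BBLINIXMN: 9!/(2!·2!·2!) = 45360.
If the two N's are adjacent, glue them into one block, leaving 8 items to arrange: (8)!/(2!·2!) = 10080 ways.
Hence 45360 − 10080 = 35280.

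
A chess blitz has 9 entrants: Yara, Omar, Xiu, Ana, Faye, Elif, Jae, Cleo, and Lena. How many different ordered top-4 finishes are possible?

3024

There are 9 choices for 1st place, 8 for 2nd, and so on down to 6 for position 4.
That gives 9 × 8 × 7 × 6 = 3024.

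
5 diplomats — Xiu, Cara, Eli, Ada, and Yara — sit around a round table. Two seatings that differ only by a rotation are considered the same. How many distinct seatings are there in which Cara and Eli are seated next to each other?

Glue Cara and Eli into a block (2 internal orders). Seating 4 units around a circle gives (3)! arrangements.
So 2 × (3)! = 2 × 6 = 12.

12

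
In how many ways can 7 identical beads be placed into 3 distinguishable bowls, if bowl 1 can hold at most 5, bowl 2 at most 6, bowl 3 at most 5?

Ignoring the caps, the number of non-negative solutions to x_1+…+x_3 = 7 is C(9,2) = 36.
Subtract solutions that violate a single cap (substitute x_i' = x_i − (cap_i+1)): x_1 ≥ 6 gives C(3,2) = 3; x_2 ≥ 7 gives C(2,2) = 1; x_3 ≥ 6 gives C(3,2) = 3. Together 7.
No two caps can be exceeded simultaneously, so the pair terms are all 0.
By inclusion–exclusion the count is 36 − 7 + 0 = 29.

29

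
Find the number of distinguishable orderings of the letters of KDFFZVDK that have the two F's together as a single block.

1260

Treat the 2 copies of F as a single block. The multiset to arrange is then {FF, D, D, K, K, V, Z}, 7 items in all.
That gives (7)!/(2!·2!) = 1260 arrangements.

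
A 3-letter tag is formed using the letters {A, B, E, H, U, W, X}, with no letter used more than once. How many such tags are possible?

210

This is a permutation of 3 out of 7: P(7,3) = 7!/4!.
7 × 6 × 5 = 210.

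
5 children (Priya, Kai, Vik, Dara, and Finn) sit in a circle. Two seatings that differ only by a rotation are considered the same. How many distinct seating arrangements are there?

24

Around a circle, 5 distinct people have 5!/5 = (4)! = 24 rotationally distinct seatings.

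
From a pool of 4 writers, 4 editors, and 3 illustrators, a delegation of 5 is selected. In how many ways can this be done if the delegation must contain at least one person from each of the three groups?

Unrestricted: C(11,5) = 462 ways to pick any 5 of the 11.
Selections missing a whole group: no writers → C(7,5) = 21; no editors → C(7,5) = 21; no illustrators → C(8,5) = 56.
Add back selections omitting two groups (i.e. drawn from a single group): C(4,5) + C(4,5) + C(3,5) = 0.
By inclusion–exclusion: 462 − 98 + 0 = 364.

364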